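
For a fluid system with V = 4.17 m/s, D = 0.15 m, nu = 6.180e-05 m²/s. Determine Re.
Formula: Re = \frac{V D}{\nu}
Re = 4.17·0.15/6.180e-05 = 10121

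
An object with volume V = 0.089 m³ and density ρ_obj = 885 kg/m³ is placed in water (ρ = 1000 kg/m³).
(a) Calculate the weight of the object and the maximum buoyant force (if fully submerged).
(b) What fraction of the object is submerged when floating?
(a) W=rho_obj*g*V=885*9.81*0.089=772.7 N; F_B(max)=rho*g*V=1000*9.81*0.089=873.1 N
(b) Floating fraction=rho_obj/rho=885/1000=0.885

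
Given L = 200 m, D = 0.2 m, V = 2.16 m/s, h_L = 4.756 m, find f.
Formula: h_L = f \frac{L}{D} \frac{V^2}{2g}
Substituting knowns: 4.756 = f·(200/0.2)·2.16²/(2·9.81)
Solving for f: f = 4.756·2·9.81/((200/0.2)·2.16²) = 0.02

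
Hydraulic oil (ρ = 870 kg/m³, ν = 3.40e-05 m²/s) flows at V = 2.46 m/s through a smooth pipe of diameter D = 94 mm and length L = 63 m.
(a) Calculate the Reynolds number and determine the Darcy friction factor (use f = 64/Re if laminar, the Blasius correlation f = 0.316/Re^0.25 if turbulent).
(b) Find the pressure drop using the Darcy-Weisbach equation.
(a) Re = V·D/ν = 2.46·0.094/3.40e-05 = 6801.2 → turbulent (Re > 4000); f = 0.316/Re^0.25 = 0.316/6801.2^0.25 = 0.034797
(b) Darcy-Weisbach: ΔP = f·(L/D)·½ρV²/1000 = 0.034797·(63/0.094)·½·870·2.46²/1000 = 61.39 kPa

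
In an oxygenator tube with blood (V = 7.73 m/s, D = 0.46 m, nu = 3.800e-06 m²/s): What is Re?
Formula: Re = \frac{V D}{\nu}
Re = 7.73·0.46/3.800e-06 = 935737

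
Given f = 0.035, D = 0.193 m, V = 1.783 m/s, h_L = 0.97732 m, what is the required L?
Formula: h_L = f \frac{L}{D} \frac{V^2}{2g}
Substituting knowns: 0.97732 = 0.035·(L/0.193)·1.783²/(2·9.81)
Solving for L: L = 0.97732·2·9.81·0.193/(0.035·1.783²) = 33.26 m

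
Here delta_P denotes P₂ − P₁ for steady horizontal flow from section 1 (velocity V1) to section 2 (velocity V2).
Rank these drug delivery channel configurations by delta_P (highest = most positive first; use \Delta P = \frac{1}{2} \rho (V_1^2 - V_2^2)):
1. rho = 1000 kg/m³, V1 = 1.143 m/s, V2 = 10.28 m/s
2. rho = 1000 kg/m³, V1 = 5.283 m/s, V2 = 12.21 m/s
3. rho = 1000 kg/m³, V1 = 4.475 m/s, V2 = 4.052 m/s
Case 1: delta_P = -52.19 kPa
Case 2: delta_P = -60.59 kPa
Case 3: delta_P = 1.803 kPa
Ranking (highest first): 3, 1, 2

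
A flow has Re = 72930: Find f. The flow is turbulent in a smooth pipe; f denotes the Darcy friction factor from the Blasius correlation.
Formula: f = \frac{0.316}{Re^{0.25}}
f = 0.316/72930^0.25 = 0.01923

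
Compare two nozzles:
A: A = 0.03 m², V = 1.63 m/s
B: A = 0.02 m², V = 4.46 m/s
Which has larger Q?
Q(A) = 48.9 L/s, Q(B) = 89.2 L/s. Answer: B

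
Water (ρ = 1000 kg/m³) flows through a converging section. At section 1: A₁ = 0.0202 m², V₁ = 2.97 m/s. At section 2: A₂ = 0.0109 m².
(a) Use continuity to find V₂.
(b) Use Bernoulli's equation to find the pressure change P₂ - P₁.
(a) Continuity: A₁V₁=A₂V₂ -> V₂=A₁V₁/A₂=0.0202*2.97/0.0109=5.50 m/s
(b) Bernoulli: P₂-P₁=0.5*rho*(V₁^2-V₂^2)/1000=0.5*1000*(2.97^2-5.50^2)/1000=-10.71 kPa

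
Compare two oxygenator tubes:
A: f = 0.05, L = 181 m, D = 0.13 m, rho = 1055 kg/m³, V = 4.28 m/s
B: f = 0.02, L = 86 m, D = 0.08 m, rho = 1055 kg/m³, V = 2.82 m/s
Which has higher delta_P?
delta_P(A) = 672.7 kPa, delta_P(B) = 90.19 kPa. Answer: A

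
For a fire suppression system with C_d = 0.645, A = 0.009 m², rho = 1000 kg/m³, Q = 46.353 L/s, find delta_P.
Formula: Q = C_d A \sqrt{\frac{2 \Delta P}{\rho}}
Substituting knowns: 46.353 = 0.645·0.009·√(2·(delta_P·1000)/1000)·1000
Solving for delta_P: delta_P = ((46.353/1000)/(0.645·0.009))²·1000/2/1000 = 31.88 kPa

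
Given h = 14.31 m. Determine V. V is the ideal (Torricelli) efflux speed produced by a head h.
Formula: V = \sqrt{2 g h}
V = √(2·9.81·14.31) = 16.76 m/s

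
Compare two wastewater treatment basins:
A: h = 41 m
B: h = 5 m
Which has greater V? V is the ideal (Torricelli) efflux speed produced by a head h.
V(A) = 28.36 m/s, V(B) = 9.905 m/s. Answer: A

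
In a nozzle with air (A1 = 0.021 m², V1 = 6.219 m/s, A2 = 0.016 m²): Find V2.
Formula: V_2 = \frac{A_1 V_1}{A_2}
V2 = 0.021·6.219/0.016 = 8.162 m/s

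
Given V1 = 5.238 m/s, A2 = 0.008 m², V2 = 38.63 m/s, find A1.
Formula: V_2 = \frac{A_1 V_1}{A_2}
Substituting knowns: 38.63 = A1·5.238/0.008
Solving for A1: A1 = 38.63·0.008/5.238 = 0.059 m²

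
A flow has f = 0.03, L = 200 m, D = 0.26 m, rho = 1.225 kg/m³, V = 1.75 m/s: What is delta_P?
Formula: \Delta P = f \frac{L}{D} \frac{\rho V^2}{2}
delta_P = 0.03·(200/0.26)·0.5·1.225·1.75²/1000 = 0.04329 kPa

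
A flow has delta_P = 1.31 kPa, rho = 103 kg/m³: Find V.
Formula: V = \sqrt{\frac{2 \Delta P}{\rho}}
V = √(2·(1.31·1000)/103) = 5.044 m/s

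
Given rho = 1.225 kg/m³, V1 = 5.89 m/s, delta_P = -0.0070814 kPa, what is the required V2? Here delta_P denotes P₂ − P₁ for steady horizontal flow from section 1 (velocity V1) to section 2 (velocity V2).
Formula: \Delta P = \frac{1}{2} \rho (V_1^2 - V_2^2)
Substituting knowns: -0.0070814 = 0.5·1.225·(5.89² − V2²)/1000
Solving for V2: V2 = √(5.89² − 2·(-0.0070814·1000)/1.225) = 6.801 m/s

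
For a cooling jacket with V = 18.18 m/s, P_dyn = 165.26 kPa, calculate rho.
Formula: P_{dyn} = \frac{1}{2} \rho V^2
Substituting knowns: 165.26 = 0.5·rho·18.18²/1000
Solving for rho: rho = 2·(165.26·1000)/18.18² = 1000 kg/m³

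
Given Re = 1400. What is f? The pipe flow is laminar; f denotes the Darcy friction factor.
Formula: f = \frac{64}{Re}
f = 64/1400 = 0.04571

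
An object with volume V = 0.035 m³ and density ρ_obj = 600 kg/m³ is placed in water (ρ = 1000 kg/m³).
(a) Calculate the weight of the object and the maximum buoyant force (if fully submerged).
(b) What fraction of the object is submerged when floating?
(a) W=rho_obj*g*V=600*9.81*0.035=206.0 N; F_B(max)=rho*g*V=1000*9.81*0.035=343.4 N
(b) Floating fraction=rho_obj/rho=600/1000=0.600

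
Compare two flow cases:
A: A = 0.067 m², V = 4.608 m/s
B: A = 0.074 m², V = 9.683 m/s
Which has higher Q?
Q(A) = 308.7 L/s, Q(B) = 716.5 L/s. Answer: B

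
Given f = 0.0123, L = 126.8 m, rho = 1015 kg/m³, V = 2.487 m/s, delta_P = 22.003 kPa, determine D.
Formula: \Delta P = f \frac{L}{D} \frac{\rho V^2}{2}
Substituting knowns: 22.003 = 0.0123·(126.8/D)·0.5·1015·2.487²/1000
Solving for D: D = 0.0123·126.8·0.5·1015·2.487²/(22.003·1000) = 0.2225 m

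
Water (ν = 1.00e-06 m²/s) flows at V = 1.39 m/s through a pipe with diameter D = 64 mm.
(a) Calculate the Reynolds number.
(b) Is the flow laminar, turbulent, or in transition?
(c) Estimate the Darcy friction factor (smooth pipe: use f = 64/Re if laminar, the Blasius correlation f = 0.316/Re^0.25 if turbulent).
(a) Re = V·D/ν = 1.39·0.064/1.00e-06 = 88960
(b) Flow regime: turbulent (Re > 4000)
(c) Friction factor: f = 0.316/Re^0.25 = 0.316/88960^0.25 = 0.0183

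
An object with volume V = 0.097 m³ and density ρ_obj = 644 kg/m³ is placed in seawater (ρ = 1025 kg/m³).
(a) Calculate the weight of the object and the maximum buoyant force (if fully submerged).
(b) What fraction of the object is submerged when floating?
(a) W=rho_obj*g*V=644*9.81*0.097=612.8 N; F_B(max)=rho*g*V=1025*9.81*0.097=975.4 N
(b) Floating fraction=rho_obj/rho=644/1025=0.628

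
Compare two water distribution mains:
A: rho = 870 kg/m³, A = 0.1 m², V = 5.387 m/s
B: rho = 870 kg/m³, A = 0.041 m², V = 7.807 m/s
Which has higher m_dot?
m_dot(A) = 468.7 kg/s, m_dot(B) = 278.5 kg/s. Answer: A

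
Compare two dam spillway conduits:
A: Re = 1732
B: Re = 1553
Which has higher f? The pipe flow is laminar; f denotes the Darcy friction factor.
f(A) = 0.03695, f(B) = 0.04121. Answer: B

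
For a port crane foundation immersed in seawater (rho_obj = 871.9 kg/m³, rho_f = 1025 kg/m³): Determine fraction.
Formula: f_{sub} = \frac{\rho_{obj}}{\rho_f}
fraction = 871.9/1025 = 0.8506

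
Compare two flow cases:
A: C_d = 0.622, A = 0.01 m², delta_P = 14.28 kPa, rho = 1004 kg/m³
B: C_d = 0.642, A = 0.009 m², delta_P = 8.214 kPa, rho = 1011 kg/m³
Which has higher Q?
Q(A) = 33.17 L/s, Q(B) = 23.29 L/s. Answer: A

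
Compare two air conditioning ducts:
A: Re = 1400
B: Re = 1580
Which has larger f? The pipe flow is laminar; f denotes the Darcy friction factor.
f(A) = 0.04571, f(B) = 0.04051. Answer: A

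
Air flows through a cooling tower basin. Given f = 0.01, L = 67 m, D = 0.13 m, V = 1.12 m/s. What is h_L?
Formula: h_L = f \frac{L}{D} \frac{V^2}{2g}
h_L = 0.01·(67/0.13)·1.12²/(2·9.81) = 0.3295 m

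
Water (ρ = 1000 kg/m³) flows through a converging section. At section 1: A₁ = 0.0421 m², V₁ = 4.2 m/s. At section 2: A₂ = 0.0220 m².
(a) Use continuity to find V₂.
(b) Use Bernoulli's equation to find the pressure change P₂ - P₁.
(a) Continuity: A₁V₁=A₂V₂ -> V₂=A₁V₁/A₂=0.0421*4.2/0.0220=8.04 m/s
(b) Bernoulli: P₂-P₁=0.5*rho*(V₁^2-V₂^2)/1000=0.5*1000*(4.2^2-8.04^2)/1000=-23.5 kPa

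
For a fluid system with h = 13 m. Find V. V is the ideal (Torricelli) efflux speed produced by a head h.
Formula: V = \sqrt{2 g h}
V = √(2·9.81·13) = 15.97 m/s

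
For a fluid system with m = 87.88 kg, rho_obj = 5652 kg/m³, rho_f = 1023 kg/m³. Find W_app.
Formula: W_{app} = mg\left(1 - \frac{\rho_f}{\rho_{obj}}\right)
W_app = 87.88·9.81·(1 − 1023/5652) = 706.1 N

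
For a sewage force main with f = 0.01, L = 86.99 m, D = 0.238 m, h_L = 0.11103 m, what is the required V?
Formula: h_L = f \frac{L}{D} \frac{V^2}{2g}
Substituting knowns: 0.11103 = 0.01·(86.99/0.238)·V²/(2·9.81)
Solving for V: V = √(0.11103·2·9.81/(0.01·(86.99/0.238))) = 0.772 m/s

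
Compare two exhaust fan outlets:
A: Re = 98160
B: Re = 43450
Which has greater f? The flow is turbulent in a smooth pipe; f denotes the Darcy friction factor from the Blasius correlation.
f(A) = 0.01785, f(B) = 0.02189. Answer: B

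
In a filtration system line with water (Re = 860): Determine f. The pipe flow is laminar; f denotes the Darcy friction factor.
Formula: f = \frac{64}{Re}
f = 64/860 = 0.07442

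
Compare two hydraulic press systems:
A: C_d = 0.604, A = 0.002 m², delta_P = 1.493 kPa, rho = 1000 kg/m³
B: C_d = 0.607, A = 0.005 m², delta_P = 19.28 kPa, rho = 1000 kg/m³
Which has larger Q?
Q(A) = 2.087 L/s, Q(B) = 18.85 L/s. Answer: B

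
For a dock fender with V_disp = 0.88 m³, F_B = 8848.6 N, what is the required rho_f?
Formula: F_B = \rho_f g V_{disp}
Substituting knowns: 8848.6 = rho_f·9.81·0.88
Solving for rho_f: rho_f = 8848.6/(9.81·0.88) = 1025 kg/m³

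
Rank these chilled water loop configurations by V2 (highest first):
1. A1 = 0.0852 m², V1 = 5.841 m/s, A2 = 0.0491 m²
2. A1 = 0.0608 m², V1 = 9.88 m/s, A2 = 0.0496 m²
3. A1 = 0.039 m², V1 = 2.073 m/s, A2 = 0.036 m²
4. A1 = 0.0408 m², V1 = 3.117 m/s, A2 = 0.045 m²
Case 1: V2 = 10.14 m/s
Case 2: V2 = 12.11 m/s
Case 3: V2 = 2.246 m/s
Case 4: V2 = 2.826 m/s
Ranking (highest first): 2, 1, 4, 3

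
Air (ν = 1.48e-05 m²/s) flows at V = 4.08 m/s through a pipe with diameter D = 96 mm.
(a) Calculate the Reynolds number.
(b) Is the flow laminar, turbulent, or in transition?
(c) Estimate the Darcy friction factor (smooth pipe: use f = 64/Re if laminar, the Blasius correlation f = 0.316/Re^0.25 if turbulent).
(a) Re = V·D/ν = 4.08·0.096/1.48e-05 = 26465
(b) Flow regime: turbulent (Re > 4000)
(c) Friction factor: f = 0.316/Re^0.25 = 0.316/26465^0.25 = 0.02478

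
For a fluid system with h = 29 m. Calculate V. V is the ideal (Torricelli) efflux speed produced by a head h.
Formula: V = \sqrt{2 g h}
V = √(2·9.81·29) = 23.85 m/s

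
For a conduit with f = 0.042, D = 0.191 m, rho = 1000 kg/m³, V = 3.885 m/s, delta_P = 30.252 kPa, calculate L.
Formula: \Delta P = f \frac{L}{D} \frac{\rho V^2}{2}
Substituting knowns: 30.252 = 0.042·(L/0.191)·0.5·1000·3.885²/1000
Solving for L: L = (30.252·1000)·0.191/(0.042·0.5·1000·3.885²) = 18.23 m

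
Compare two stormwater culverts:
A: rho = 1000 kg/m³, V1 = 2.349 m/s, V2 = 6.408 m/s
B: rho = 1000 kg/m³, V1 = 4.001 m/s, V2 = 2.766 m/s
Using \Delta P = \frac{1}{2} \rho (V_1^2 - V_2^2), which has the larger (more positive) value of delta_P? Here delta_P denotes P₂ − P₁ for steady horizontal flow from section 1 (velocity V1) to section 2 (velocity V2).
delta_P(A) = -17.77 kPa, delta_P(B) = 4.179 kPa. Answer: B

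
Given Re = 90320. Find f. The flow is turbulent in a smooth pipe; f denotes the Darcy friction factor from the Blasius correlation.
Formula: f = \frac{0.316}{Re^{0.25}}
f = 0.316/90320^0.25 = 0.01823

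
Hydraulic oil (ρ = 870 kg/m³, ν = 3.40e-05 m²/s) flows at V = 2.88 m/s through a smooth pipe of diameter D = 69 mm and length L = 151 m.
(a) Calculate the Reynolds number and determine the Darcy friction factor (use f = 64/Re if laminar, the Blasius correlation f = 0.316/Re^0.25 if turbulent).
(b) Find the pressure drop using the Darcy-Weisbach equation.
(a) Re = V·D/ν = 2.88·0.069/3.40e-05 = 5844.7 → turbulent (Re > 4000); f = 0.316/Re^0.25 = 0.316/5844.7^0.25 = 0.036141
(b) Darcy-Weisbach: ΔP = f·(L/D)·½ρV²/1000 = 0.036141·(151/0.069)·½·870·2.88²/1000 = 285.4 kPa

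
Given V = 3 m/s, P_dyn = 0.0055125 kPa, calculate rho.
Formula: P_{dyn} = \frac{1}{2} \rho V^2
Substituting knowns: 0.0055125 = 0.5·rho·3²/1000
Solving for rho: rho = 2·(0.0055125·1000)/3² = 1.225 kg/m³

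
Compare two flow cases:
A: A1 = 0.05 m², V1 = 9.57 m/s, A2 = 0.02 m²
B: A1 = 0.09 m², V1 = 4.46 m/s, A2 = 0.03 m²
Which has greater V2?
V2(A) = 23.93 m/s, V2(B) = 13.38 m/s. Answer: A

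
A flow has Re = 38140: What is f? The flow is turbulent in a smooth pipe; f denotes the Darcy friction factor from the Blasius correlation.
Formula: f = \frac{0.316}{Re^{0.25}}
f = 0.316/38140^0.25 = 0.02261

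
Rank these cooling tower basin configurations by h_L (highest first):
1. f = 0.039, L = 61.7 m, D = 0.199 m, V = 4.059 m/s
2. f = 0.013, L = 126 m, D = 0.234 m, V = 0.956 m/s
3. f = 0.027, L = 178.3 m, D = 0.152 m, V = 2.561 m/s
Case 1: h_L = 10.15 m
Case 2: h_L = 0.3261 m
Case 3: h_L = 10.59 m
Ranking (highest first): 3, 1, 2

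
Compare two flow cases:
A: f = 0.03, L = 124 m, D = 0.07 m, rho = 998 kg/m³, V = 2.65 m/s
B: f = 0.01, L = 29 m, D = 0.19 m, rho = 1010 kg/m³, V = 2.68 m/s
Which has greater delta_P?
delta_P(A) = 186.2 kPa, delta_P(B) = 5.536 kPa. Answer: A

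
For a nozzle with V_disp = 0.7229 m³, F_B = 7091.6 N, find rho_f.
Formula: F_B = \rho_f g V_{disp}
Substituting knowns: 7091.6 = rho_f·9.81·0.7229
Solving for rho_f: rho_f = 7091.6/(9.81·0.7229) = 1000 kg/m³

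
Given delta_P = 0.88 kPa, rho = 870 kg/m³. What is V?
Formula: V = \sqrt{\frac{2 \Delta P}{\rho}}
V = √(2·(0.88·1000)/870) = 1.422 m/s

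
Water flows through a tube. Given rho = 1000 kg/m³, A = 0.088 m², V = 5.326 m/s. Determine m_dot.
Formula: \dot{m} = \rho A V
m_dot = 1000·0.088·5.326 = 468.7 kg/s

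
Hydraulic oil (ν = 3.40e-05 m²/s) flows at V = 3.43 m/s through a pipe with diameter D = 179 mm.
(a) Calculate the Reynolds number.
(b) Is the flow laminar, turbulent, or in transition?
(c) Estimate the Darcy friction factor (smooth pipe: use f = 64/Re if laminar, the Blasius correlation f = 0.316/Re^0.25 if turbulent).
(a) Re = V·D/ν = 3.43·0.179/3.40e-05 = 18058
(b) Flow regime: turbulent (Re > 4000)
(c) Friction factor: f = 0.316/Re^0.25 = 0.316/18058^0.25 = 0.02726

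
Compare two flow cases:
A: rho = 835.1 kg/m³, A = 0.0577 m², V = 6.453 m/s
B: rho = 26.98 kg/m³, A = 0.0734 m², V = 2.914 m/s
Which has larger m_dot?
m_dot(A) = 310.9 kg/s, m_dot(B) = 5.771 kg/s. Answer: A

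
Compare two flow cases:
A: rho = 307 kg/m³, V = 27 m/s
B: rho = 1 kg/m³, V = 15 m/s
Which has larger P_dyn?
P_dyn(A) = 111.9 kPa, P_dyn(B) = 0.1125 kPa. Answer: A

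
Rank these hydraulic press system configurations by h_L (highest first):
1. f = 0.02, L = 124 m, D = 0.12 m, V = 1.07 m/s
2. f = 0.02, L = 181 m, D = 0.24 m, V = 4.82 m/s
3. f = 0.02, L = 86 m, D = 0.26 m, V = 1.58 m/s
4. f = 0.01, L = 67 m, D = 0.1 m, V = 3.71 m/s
Case 1: h_L = 1.206 m
Case 2: h_L = 17.86 m
Case 3: h_L = 0.8417 m
Case 4: h_L = 4.7 m
Ranking (highest first): 2, 4, 1, 3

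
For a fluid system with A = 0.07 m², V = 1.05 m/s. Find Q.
Formula: Q = A V
Q = 0.07·1.05·1000 = 73.5 L/s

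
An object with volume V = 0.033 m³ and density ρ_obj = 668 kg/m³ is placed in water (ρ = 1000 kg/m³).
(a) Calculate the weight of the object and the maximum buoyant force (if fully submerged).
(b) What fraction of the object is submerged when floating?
(a) W=rho_obj*g*V=668*9.81*0.033=216.3 N; F_B(max)=rho*g*V=1000*9.81*0.033=323.7 N
(b) Floating fraction=rho_obj/rho=668/1000=0.668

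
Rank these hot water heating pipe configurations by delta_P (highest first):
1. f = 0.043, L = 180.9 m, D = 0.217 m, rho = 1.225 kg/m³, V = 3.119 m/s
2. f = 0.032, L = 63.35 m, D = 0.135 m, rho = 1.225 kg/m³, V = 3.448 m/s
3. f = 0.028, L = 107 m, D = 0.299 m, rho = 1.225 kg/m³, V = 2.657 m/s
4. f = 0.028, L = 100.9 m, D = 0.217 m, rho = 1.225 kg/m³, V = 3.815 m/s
Case 1: delta_P = 0.2136 kPa
Case 2: delta_P = 0.1093 kPa
Case 3: delta_P = 0.04333 kPa
Case 4: delta_P = 0.1161 kPa
Ranking (highest first): 1, 4, 2, 3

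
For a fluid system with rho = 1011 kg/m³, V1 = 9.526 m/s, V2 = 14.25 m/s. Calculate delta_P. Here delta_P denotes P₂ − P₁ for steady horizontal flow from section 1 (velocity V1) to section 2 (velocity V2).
Formula: \Delta P = \frac{1}{2} \rho (V_1^2 - V_2^2)
delta_P = 0.5·1011·(9.526² − 14.25²)/1000 = -56.78 kPa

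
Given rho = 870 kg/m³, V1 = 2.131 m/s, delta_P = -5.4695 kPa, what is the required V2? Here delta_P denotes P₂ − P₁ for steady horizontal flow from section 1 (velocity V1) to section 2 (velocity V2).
Formula: \Delta P = \frac{1}{2} \rho (V_1^2 - V_2^2)
Substituting knowns: -5.4695 = 0.5·870·(2.131² − V2²)/1000
Solving for V2: V2 = √(2.131² − 2·(-5.4695·1000)/870) = 4.137 m/s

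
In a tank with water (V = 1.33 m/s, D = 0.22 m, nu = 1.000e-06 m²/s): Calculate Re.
Formula: Re = \frac{V D}{\nu}
Re = 1.33·0.22/1.000e-06 = 292600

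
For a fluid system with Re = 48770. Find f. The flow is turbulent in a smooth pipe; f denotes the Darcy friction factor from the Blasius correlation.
Formula: f = \frac{0.316}{Re^{0.25}}
f = 0.316/48770^0.25 = 0.02126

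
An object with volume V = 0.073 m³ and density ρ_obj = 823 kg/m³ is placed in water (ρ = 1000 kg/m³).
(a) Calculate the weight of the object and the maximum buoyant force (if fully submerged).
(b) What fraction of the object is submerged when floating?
(a) W=rho_obj*g*V=823*9.81*0.073=589.4 N; F_B(max)=rho*g*V=1000*9.81*0.073=716.1 N
(b) Floating fraction=rho_obj/rho=823/1000=0.823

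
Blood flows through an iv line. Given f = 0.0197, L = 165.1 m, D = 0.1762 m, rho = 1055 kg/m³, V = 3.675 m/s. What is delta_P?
Formula: \Delta P = f \frac{L}{D} \frac{\rho V^2}{2}
delta_P = 0.0197·(165.1/0.1762)·0.5·1055·3.675²/1000 = 131.5 kPa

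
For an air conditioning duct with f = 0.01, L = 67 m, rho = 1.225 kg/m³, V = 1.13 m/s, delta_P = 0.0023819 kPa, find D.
Formula: \Delta P = f \frac{L}{D} \frac{\rho V^2}{2}
Substituting knowns: 0.0023819 = 0.01·(67/D)·0.5·1.225·1.13²/1000
Solving for D: D = 0.01·67·0.5·1.225·1.13²/(0.0023819·1000) = 0.22 m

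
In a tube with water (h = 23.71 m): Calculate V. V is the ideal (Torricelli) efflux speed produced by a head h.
Formula: V = \sqrt{2 g h}
V = √(2·9.81·23.71) = 21.57 m/s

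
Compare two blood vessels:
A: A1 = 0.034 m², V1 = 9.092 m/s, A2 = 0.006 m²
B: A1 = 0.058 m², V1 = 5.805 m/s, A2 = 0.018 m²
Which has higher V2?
V2(A) = 51.52 m/s, V2(B) = 18.71 m/s. Answer: A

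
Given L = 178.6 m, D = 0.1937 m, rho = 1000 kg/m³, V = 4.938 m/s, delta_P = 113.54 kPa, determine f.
Formula: \Delta P = f \frac{L}{D} \frac{\rho V^2}{2}
Substituting knowns: 113.54 = f·(178.6/0.1937)·0.5·1000·4.938²/1000
Solving for f: f = (113.54·1000)/((178.6/0.1937)·0.5·1000·4.938²) = 0.0101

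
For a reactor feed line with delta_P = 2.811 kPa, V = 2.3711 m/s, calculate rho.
Formula: V = \sqrt{\frac{2 \Delta P}{\rho}}
Substituting knowns: 2.3711 = √(2·(2.811·1000)/rho)
Solving for rho: rho = 2·(2.811·1000)/2.3711² = 1000 kg/m³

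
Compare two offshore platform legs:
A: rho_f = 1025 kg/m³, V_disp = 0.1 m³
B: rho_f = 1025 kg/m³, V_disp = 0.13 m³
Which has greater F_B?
F_B(A) = 1006 N, F_B(B) = 1307 N. Answer: B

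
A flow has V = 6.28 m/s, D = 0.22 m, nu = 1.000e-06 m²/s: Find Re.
Formula: Re = \frac{V D}{\nu}
Re = 6.28·0.22/1.000e-06 = 1.382e+06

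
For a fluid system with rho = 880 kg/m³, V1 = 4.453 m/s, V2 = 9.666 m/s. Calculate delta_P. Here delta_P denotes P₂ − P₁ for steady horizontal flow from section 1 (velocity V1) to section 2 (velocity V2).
Formula: \Delta P = \frac{1}{2} \rho (V_1^2 - V_2^2)
delta_P = 0.5·880·(4.453² − 9.666²)/1000 = -32.39 kPa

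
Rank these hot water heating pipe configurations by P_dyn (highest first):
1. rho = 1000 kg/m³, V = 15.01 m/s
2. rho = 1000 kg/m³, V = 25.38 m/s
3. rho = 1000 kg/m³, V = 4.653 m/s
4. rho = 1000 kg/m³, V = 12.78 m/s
Case 1: P_dyn = 112.7 kPa
Case 2: P_dyn = 322.1 kPa
Case 3: P_dyn = 10.83 kPa
Case 4: P_dyn = 81.66 kPa
Ranking (highest first): 2, 1, 4, 3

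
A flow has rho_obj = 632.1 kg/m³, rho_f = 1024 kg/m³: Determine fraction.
Formula: f_{sub} = \frac{\rho_{obj}}{\rho_f}
fraction = 632.1/1024 = 0.6173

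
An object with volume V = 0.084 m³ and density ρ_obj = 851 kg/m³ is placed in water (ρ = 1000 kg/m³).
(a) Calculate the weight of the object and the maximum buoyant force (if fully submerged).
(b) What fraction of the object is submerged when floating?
(a) W=rho_obj*g*V=851*9.81*0.084=701.3 N; F_B(max)=rho*g*V=1000*9.81*0.084=824.0 N
(b) Floating fraction=rho_obj/rho=851/1000=0.851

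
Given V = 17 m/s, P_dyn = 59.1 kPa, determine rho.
Formula: P_{dyn} = \frac{1}{2} \rho V^2
Substituting knowns: 59.1 = 0.5·rho·17²/1000
Solving for rho: rho = 2·(59.1·1000)/17² = 409 kg/m³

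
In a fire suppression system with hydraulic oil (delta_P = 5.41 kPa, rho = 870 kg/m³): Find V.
Formula: V = \sqrt{\frac{2 \Delta P}{\rho}}
V = √(2·(5.41·1000)/870) = 3.527 m/s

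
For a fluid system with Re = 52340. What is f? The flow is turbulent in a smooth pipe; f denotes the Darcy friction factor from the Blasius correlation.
Formula: f = \frac{0.316}{Re^{0.25}}
f = 0.316/52340^0.25 = 0.02089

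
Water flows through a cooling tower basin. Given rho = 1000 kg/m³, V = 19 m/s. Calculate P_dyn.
Formula: P_{dyn} = \frac{1}{2} \rho V^2
P_dyn = 0.5·1000·19²/1000 = 180.5 kPa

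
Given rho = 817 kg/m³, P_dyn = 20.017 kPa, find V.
Formula: P_{dyn} = \frac{1}{2} \rho V^2
Substituting knowns: 20.017 = 0.5·817·V²/1000
Solving for V: V = √(2·(20.017·1000)/817) = 7 m/s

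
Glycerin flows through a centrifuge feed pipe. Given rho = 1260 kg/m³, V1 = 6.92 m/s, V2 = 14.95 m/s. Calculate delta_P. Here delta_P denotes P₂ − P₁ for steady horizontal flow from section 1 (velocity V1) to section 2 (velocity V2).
Formula: \Delta P = \frac{1}{2} \rho (V_1^2 - V_2^2)
delta_P = 0.5·1260·(6.92² − 14.95²)/1000 = -110.6 kPa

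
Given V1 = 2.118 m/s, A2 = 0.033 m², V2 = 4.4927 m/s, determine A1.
Formula: V_2 = \frac{A_1 V_1}{A_2}
Substituting knowns: 4.4927 = A1·2.118/0.033
Solving for A1: A1 = 4.4927·0.033/2.118 = 0.07 m²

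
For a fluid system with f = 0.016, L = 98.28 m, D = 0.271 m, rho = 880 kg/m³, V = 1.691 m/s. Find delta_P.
Formula: \Delta P = f \frac{L}{D} \frac{\rho V^2}{2}
delta_P = 0.016·(98.28/0.271)·0.5·880·1.691²/1000 = 7.301 kPa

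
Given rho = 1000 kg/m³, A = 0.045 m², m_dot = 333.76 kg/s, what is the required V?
Formula: \dot{m} = \rho A V
Substituting knowns: 333.76 = 1000·0.045·V
Solving for V: V = 333.76/(1000·0.045) = 7.417 m/s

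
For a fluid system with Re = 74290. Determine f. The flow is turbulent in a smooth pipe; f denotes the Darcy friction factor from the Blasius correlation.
Formula: f = \frac{0.316}{Re^{0.25}}
f = 0.316/74290^0.25 = 0.01914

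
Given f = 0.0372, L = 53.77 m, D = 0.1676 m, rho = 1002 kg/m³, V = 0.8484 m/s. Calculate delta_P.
Formula: \Delta P = f \frac{L}{D} \frac{\rho V^2}{2}
delta_P = 0.0372·(53.77/0.1676)·0.5·1002·0.8484²/1000 = 4.304 kPa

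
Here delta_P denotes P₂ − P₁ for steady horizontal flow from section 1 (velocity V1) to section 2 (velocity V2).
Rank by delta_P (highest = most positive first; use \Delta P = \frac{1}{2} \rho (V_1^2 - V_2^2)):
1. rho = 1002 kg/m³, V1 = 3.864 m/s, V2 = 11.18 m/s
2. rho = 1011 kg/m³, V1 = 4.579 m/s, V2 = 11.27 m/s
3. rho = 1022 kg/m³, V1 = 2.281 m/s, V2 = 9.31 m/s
Case 1: delta_P = -55.14 kPa
Case 2: delta_P = -53.61 kPa
Case 3: delta_P = -41.63 kPa
Ranking (highest first): 3, 2, 1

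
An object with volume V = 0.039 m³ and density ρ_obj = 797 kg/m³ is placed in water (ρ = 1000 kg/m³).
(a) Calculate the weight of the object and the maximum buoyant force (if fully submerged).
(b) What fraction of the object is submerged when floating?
(a) W=rho_obj*g*V=797*9.81*0.039=304.9 N; F_B(max)=rho*g*V=1000*9.81*0.039=382.6 N
(b) Floating fraction=rho_obj/rho=797/1000=0.797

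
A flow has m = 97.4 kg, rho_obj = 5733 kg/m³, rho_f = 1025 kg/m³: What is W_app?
Formula: W_{app} = mg\left(1 - \frac{\rho_f}{\rho_{obj}}\right)
W_app = 97.4·9.81·(1 − 1025/5733) = 784.7 N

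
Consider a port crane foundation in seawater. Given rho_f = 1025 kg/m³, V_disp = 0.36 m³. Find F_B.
Formula: F_B = \rho_f g V_{disp}
F_B = 1025·9.81·0.36 = 3620 N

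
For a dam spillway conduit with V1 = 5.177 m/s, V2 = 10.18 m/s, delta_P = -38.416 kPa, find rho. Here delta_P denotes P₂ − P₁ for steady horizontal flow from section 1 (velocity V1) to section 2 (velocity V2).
Formula: \Delta P = \frac{1}{2} \rho (V_1^2 - V_2^2)
Substituting knowns: -38.416 = 0.5·rho·(5.177² − 10.18²)/1000
Solving for rho: rho = 2·(-38.416·1000)/(5.177² − 10.18²) = 1000 kg/m³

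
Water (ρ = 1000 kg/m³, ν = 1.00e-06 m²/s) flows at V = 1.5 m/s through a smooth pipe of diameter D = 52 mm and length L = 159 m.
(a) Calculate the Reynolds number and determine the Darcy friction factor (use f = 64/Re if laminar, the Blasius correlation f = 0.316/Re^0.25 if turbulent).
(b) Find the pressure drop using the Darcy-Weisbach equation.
(a) Re = V·D/ν = 1.5·0.052/1.00e-06 = 78000 → turbulent (Re > 4000); f = 0.316/Re^0.25 = 0.316/78000^0.25 = 0.018909
(b) Darcy-Weisbach: ΔP = f·(L/D)·½ρV²/1000 = 0.018909·(159/0.052)·½·1000·1.5²/1000 = 65.05 kPa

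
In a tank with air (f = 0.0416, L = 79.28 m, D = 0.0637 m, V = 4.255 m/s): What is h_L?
Formula: h_L = f \frac{L}{D} \frac{V^2}{2g}
h_L = 0.0416·(79.28/0.0637)·4.255²/(2·9.81) = 47.78 m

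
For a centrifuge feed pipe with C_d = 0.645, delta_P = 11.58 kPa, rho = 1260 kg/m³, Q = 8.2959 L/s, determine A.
Formula: Q = C_d A \sqrt{\frac{2 \Delta P}{\rho}}
Substituting knowns: 8.2959 = 0.645·A·√(2·(11.58·1000)/1260)·1000
Solving for A: A = (8.2959/1000)/(0.645·√(2·(11.58·1000)/1260)) = 0.003 m²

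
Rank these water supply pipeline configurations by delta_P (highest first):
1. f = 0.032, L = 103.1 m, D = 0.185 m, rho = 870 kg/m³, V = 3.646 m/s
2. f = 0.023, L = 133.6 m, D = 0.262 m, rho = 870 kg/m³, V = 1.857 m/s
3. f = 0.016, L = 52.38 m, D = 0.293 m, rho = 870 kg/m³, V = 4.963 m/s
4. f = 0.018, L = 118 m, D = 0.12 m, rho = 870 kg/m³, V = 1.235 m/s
Case 1: delta_P = 103.1 kPa
Case 2: delta_P = 17.59 kPa
Case 3: delta_P = 30.65 kPa
Case 4: delta_P = 11.74 kPa
Ranking (highest first): 1, 3, 2, 4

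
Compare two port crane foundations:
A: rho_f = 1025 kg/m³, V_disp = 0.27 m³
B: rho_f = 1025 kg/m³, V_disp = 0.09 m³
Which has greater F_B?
F_B(A) = 2715 N, F_B(B) = 905 N. Answer: A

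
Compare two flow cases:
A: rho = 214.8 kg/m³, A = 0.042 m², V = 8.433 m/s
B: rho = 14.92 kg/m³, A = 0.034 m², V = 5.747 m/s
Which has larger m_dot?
m_dot(A) = 76.08 kg/s, m_dot(B) = 2.915 kg/s. Answer: A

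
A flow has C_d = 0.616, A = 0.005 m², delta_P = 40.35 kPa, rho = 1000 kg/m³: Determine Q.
Formula: Q = C_d A \sqrt{\frac{2 \Delta P}{\rho}}
Q = 0.616·0.005·√(2·(40.35·1000)/1000)·1000 = 27.67 L/s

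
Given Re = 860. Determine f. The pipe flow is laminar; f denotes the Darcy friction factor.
Formula: f = \frac{64}{Re}
f = 64/860 = 0.07442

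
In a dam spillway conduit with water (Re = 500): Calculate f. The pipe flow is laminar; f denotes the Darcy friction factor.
Formula: f = \frac{64}{Re}
f = 64/500 = 0.128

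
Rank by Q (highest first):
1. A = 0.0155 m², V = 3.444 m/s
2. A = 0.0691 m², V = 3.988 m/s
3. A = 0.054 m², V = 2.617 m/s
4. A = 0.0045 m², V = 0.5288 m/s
Case 1: Q = 53.38 L/s
Case 2: Q = 275.6 L/s
Case 3: Q = 141.3 L/s
Case 4: Q = 2.38 L/s
Ranking (highest first): 2, 3, 1, 4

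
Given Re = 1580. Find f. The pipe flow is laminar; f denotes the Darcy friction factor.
Formula: f = \frac{64}{Re}
f = 64/1580 = 0.04051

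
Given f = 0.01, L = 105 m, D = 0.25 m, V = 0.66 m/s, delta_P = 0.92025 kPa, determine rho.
Formula: \Delta P = f \frac{L}{D} \frac{\rho V^2}{2}
Substituting knowns: 0.92025 = 0.01·(105/0.25)·0.5·rho·0.66²/1000
Solving for rho: rho = (0.92025·1000)/(0.01·(105/0.25)·0.5·0.66²) = 1006 kg/m³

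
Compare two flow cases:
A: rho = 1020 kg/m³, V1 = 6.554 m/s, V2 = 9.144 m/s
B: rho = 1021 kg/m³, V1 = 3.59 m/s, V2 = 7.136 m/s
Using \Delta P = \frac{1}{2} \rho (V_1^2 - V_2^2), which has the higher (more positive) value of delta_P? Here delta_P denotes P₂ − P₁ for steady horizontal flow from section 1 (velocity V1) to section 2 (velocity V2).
delta_P(A) = -20.74 kPa, delta_P(B) = -19.42 kPa. Answer: B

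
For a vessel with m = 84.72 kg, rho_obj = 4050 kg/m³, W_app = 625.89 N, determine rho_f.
Formula: W_{app} = mg\left(1 - \frac{\rho_f}{\rho_{obj}}\right)
Substituting knowns: 625.89 = 84.72·9.81·(1 − rho_f/4050)
Solving for rho_f: rho_f = 4050·(1 − 625.89/(84.72·9.81)) = 1000 kg/m³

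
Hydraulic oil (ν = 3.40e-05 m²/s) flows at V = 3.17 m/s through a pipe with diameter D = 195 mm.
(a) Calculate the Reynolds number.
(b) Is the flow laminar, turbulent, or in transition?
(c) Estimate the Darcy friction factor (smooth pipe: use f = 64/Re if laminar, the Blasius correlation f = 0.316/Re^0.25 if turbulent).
(a) Re = V·D/ν = 3.17·0.195/3.40e-05 = 18181
(b) Flow regime: turbulent (Re > 4000)
(c) Friction factor: f = 0.316/Re^0.25 = 0.316/18181^0.25 = 0.02721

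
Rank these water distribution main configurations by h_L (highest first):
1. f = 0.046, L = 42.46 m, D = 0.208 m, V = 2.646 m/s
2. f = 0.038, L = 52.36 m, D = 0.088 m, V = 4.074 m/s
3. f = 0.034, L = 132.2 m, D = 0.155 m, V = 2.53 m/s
Case 1: h_L = 3.351 m
Case 2: h_L = 19.13 m
Case 3: h_L = 9.461 m
Ranking (highest first): 2, 3, 1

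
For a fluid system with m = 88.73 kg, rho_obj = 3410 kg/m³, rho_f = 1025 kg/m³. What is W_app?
Formula: W_{app} = mg\left(1 - \frac{\rho_f}{\rho_{obj}}\right)
W_app = 88.73·9.81·(1 − 1025/3410) = 608.8 N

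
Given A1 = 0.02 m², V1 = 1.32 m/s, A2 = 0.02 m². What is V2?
Formula: V_2 = \frac{A_1 V_1}{A_2}
V2 = 0.02·1.32/0.02 = 1.32 m/s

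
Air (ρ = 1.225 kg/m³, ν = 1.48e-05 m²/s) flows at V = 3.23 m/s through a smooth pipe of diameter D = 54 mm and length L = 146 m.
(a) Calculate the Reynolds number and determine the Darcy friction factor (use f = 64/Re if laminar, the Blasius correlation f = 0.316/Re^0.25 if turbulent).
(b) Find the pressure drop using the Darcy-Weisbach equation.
(a) Re = V·D/ν = 3.23·0.054/1.48e-05 = 11785 → turbulent (Re > 4000); f = 0.316/Re^0.25 = 0.316/11785^0.25 = 0.030329
(b) Darcy-Weisbach: ΔP = f·(L/D)·½ρV²/1000 = 0.030329·(146/0.054)·½·1.225·3.23²/1000 = 0.524 kPa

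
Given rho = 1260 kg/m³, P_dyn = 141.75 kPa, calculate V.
Formula: P_{dyn} = \frac{1}{2} \rho V^2
Substituting knowns: 141.75 = 0.5·1260·V²/1000
Solving for V: V = √(2·(141.75·1000)/1260) = 15 m/s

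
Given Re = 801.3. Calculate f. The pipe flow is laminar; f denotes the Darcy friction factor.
Formula: f = \frac{64}{Re}
f = 64/801.3 = 0.07987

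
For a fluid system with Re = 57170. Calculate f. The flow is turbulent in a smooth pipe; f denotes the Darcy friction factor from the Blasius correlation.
Formula: f = \frac{0.316}{Re^{0.25}}
f = 0.316/57170^0.25 = 0.02044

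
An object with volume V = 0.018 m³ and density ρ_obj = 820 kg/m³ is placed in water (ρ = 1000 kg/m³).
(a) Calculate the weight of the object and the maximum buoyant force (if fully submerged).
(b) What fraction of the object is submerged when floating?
(a) W=rho_obj*g*V=820*9.81*0.018=144.8 N; F_B(max)=rho*g*V=1000*9.81*0.018=176.6 N
(b) Floating fraction=rho_obj/rho=820/1000=0.820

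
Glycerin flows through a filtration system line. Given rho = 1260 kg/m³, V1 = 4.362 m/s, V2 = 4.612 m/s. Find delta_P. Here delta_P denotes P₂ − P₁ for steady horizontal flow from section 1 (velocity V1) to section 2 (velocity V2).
Formula: \Delta P = \frac{1}{2} \rho (V_1^2 - V_2^2)
delta_P = 0.5·1260·(4.362² − 4.612²)/1000 = -1.413 kPa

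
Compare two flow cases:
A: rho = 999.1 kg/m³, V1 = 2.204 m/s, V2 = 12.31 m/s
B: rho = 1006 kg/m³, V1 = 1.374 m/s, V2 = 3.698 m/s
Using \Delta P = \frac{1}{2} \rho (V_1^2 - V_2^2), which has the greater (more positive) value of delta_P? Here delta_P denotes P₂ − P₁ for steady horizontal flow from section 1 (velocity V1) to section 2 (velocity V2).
delta_P(A) = -73.27 kPa, delta_P(B) = -5.929 kPa. Answer: B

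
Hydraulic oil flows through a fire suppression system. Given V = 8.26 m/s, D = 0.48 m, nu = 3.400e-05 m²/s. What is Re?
Formula: Re = \frac{V D}{\nu}
Re = 8.26·0.48/3.400e-05 = 116612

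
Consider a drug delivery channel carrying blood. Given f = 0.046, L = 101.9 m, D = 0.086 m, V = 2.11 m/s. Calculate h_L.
Formula: h_L = f \frac{L}{D} \frac{V^2}{2g}
h_L = 0.046·(101.9/0.086)·2.11²/(2·9.81) = 12.37 m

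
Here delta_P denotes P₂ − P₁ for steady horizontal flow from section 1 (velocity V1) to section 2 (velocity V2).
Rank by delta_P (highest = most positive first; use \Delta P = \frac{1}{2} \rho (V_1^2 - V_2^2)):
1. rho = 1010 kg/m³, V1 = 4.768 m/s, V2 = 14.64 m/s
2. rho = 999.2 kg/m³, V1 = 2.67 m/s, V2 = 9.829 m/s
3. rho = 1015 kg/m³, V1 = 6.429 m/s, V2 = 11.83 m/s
Case 1: delta_P = -96.76 kPa
Case 2: delta_P = -44.7 kPa
Case 3: delta_P = -50.05 kPa
Ranking (highest first): 2, 3, 1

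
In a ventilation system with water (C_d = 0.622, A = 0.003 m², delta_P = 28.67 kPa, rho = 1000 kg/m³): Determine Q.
Formula: Q = C_d A \sqrt{\frac{2 \Delta P}{\rho}}
Q = 0.622·0.003·√(2·(28.67·1000)/1000)·1000 = 14.13 L/s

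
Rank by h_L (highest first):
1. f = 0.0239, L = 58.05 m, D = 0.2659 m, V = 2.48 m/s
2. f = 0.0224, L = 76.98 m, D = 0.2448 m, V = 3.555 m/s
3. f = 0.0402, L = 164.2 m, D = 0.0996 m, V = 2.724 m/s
Case 1: h_L = 1.636 m
Case 2: h_L = 4.537 m
Case 3: h_L = 25.06 m
Ranking (highest first): 3, 2, 1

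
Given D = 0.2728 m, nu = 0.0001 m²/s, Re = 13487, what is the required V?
Formula: Re = \frac{V D}{\nu}
Substituting knowns: 13487 = V·0.2728/0.0001
Solving for V: V = 13487·0.0001/0.2728 = 4.944 m/s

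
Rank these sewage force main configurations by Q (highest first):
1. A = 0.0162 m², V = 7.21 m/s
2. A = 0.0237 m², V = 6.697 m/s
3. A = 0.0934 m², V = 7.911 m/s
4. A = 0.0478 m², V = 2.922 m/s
Case 1: Q = 116.8 L/s
Case 2: Q = 158.7 L/s
Case 3: Q = 738.9 L/s
Case 4: Q = 139.7 L/s
Ranking (highest first): 3, 2, 4, 1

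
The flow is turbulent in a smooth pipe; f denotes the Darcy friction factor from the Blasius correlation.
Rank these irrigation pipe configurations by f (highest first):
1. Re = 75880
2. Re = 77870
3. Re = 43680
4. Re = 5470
Case 1: f = 0.01904
Case 2: f = 0.01892
Case 3: f = 0.02186
Case 4: f = 0.03674
Ranking (highest first): 4, 3, 1, 2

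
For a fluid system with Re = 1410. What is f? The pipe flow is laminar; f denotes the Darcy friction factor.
Formula: f = \frac{64}{Re}
f = 64/1410 = 0.04539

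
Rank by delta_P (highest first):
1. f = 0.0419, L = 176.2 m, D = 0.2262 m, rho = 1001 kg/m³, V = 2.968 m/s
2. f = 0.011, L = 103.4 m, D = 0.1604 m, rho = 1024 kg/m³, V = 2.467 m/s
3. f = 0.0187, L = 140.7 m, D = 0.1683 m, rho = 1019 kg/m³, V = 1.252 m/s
Case 1: delta_P = 143.9 kPa
Case 2: delta_P = 22.1 kPa
Case 3: delta_P = 12.49 kPa
Ranking (highest first): 1, 2, 3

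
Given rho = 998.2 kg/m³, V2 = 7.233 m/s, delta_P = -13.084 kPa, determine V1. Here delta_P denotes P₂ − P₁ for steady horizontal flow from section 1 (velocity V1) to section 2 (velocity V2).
Formula: \Delta P = \frac{1}{2} \rho (V_1^2 - V_2^2)
Substituting knowns: -13.084 = 0.5·998.2·(V1² − 7.233²)/1000
Solving for V1: V1 = √(7.233² + 2·(-13.084·1000)/998.2) = 5.109 m/s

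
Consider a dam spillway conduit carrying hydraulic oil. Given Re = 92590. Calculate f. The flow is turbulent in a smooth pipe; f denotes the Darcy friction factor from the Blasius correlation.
Formula: f = \frac{0.316}{Re^{0.25}}
f = 0.316/92590^0.25 = 0.01812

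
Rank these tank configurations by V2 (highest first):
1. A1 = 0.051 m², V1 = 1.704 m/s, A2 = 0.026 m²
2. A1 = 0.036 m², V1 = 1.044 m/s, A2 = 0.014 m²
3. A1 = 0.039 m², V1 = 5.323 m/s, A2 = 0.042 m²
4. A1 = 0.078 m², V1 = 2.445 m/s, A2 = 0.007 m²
Case 1: V2 = 3.342 m/s
Case 2: V2 = 2.685 m/s
Case 3: V2 = 4.943 m/s
Case 4: V2 = 27.24 m/s
Ranking (highest first): 4, 3, 1, 2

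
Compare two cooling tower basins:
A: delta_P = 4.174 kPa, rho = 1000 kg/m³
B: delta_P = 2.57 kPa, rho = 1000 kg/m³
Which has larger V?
V(A) = 2.889 m/s, V(B) = 2.267 m/s. Answer: A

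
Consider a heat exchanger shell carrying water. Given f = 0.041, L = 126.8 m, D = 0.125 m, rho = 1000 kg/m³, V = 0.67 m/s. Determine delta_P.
Formula: \Delta P = f \frac{L}{D} \frac{\rho V^2}{2}
delta_P = 0.041·(126.8/0.125)·0.5·1000·0.67²/1000 = 9.335 kPa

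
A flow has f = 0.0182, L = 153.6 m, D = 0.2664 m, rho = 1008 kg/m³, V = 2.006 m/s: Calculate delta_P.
Formula: \Delta P = f \frac{L}{D} \frac{\rho V^2}{2}
delta_P = 0.0182·(153.6/0.2664)·0.5·1008·2.006²/1000 = 21.28 kPa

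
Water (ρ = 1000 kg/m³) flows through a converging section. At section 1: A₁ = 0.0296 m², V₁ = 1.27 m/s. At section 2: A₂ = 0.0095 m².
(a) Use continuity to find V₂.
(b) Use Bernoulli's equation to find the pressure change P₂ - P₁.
(a) Continuity: A₁V₁=A₂V₂ -> V₂=A₁V₁/A₂=0.0296*1.27/0.0095=3.96 m/s
(b) Bernoulli: P₂-P₁=0.5*rho*(V₁^2-V₂^2)/1000=0.5*1000*(1.27^2-3.96^2)/1000=-7.034 kPa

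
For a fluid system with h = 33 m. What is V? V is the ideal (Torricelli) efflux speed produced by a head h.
Formula: V = \sqrt{2 g h}
V = √(2·9.81·33) = 25.45 m/s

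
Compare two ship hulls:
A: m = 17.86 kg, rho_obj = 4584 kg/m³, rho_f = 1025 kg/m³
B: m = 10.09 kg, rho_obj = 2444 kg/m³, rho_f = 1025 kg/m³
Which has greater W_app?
W_app(A) = 136 N, W_app(B) = 57.47 N. Answer: A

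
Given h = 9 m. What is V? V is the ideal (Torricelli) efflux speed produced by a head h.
Formula: V = \sqrt{2 g h}
V = √(2·9.81·9) = 13.29 m/s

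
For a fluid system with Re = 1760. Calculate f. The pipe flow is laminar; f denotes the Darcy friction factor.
Formula: f = \frac{64}{Re}
f = 64/1760 = 0.03636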